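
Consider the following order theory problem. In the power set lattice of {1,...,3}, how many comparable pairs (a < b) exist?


A comparable pair {a,b} has a < b or b < a in the order.
Count unordered pairs where one element is strictly below the other.
Examples: {{},{1}}, {{},{2}}, {{},{3}}, {{},{1,2}}, ...
Total comparable pairs: 19


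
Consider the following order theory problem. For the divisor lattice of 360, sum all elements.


sigma(n) = sum of divisors.
Divisors of 360: [1, 2, 3, 4, 5, 6, 8, 9, 10, 12, 15, 18, 20, 24, 30, 36, 40, 45, 60, 72, 90, 120, 180, 360]
Sum = 1170


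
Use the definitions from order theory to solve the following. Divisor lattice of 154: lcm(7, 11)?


Join=lcm.
gcd(7,11)=1
lcm=77


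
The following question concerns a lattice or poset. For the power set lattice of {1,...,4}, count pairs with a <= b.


The order relation is {(a,b) : a <= b}, reflexive so it includes (a,a).
Examples: ({},{}), ({},{1,2}), ({},{1,2,3}), ({},{1,2,3,4}), ({},{1,2,4}), ...
Total ordered pairs: 81


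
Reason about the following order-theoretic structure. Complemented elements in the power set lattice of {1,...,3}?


An element a is complemented if some b has a meet b = bottom, a join b = top.
every subset A has complement S\A, so all elements are complemented.
Complemented elements: {}, {1}, {2}, {3}, {1,2}, {1,3}, ... (2 more)
Count: 8


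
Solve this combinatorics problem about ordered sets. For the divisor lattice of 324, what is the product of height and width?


Height = length of longest chain minus 1; width = size of largest antichain.
A maximum chain: 1 | 3 | 9 | 27 | 81 | 162 | 324  (height 6).
A maximum antichain: {4, 6, 9}  (width 3).
Product = 6 * 3 = 18


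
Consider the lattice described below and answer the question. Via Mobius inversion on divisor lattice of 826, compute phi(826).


phi(n) = n * prod_{p|n} (1 - 1/p).
Prime divisors of 826: [2, 7, 59]
phi(826) = 826 * (1 - 1/2) * (1 - 1/7) * (1 - 1/59)
phi(826) = 348


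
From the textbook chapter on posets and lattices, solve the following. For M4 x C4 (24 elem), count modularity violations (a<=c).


Modular law: if a <= c then a v (b ^ c) = (a v b) ^ c.
Check all triples (a,b,c) with a <= c among 24 elements.
This lattice is modular (diamonds M_m and their chain-products are modular).
Total violating triples: 0


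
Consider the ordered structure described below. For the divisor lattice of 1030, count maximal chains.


A maximal chain goes from the minimum element to a maximal element via cover relations.
Counting all min-to-max paths in the cover graph.
Total maximal chains: 6


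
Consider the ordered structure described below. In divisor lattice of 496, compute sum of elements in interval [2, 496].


Interval [2,496] in divisors of 496: [2, 4, 8, 16, 62, 124, 248, 496]
Sum = 960


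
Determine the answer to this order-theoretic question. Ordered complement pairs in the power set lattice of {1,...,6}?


Complement pair (a,b): a meet b = bottom, a join b = top.
Here: A intersect B = {} and A union B = {1,...,6}.
Pairs found: ({},{1,2,3,4,5,6}), ({1},{2,3,4,5,6}), ({2},{1,3,4,5,6}), ({3},{1,2,4,5,6}), ... (60 more)
Total ordered pairs: 64


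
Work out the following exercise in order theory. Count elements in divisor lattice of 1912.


Divisors of 1912: [1, 2, 4, 8, 239, 478, 956, 1912]
Count: 8


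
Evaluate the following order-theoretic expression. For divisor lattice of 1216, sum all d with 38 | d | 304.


Interval [38,304] in divisors of 1216: [38, 76, 152, 304]
Sum = 570


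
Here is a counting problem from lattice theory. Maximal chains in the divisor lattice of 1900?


A maximal chain goes from the minimum element to a maximal element via cover relations.
Counting all min-to-max paths in the cover graph.
Total maximal chains: 30


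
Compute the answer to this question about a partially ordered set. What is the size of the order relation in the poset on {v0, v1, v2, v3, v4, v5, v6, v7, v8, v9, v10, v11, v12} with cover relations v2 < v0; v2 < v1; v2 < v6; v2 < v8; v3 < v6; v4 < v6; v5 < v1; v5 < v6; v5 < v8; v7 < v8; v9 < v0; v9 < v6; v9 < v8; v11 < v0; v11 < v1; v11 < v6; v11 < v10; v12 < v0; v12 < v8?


The order relation is {(a,b) : a <= b}, reflexive so it includes (a,a).
Examples: (v0,v0), (v1,v1), (v10,v10), (v11,v0), (v11,v1), ...
Total ordered pairs: 32


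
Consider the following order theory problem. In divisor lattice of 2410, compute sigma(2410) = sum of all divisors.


sigma(n) = sum of divisors.
Divisors of 2410: [1, 2, 5, 10, 241, 482, 1205, 2410]
Sum = 4356


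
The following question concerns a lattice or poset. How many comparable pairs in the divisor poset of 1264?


A comparable pair {a,b} has a < b or b < a in the order.
Count unordered pairs where one element is strictly below the other.
Examples: {1,2}, {1,4}, {1,8}, {1,16}, ...
Total comparable pairs: 35


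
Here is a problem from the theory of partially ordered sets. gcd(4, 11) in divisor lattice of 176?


Meet=gcd.
gcd(4,11)=1


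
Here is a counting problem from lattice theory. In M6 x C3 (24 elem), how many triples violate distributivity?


Distributive law: a ^ (b v c) = (a ^ b) v (a ^ c).
Check all 24^3 = 13824 ordered triples (a,b,c).
  e.g. a=(a1,0), b=(a2,0), c=(a3,0): lhs=(a1,0) != rhs=(0,0)
  e.g. a=(a1,0), b=(a2,0), c=(a3,1): lhs=(a1,0) != rhs=(0,0)
Total violating triples: 3240


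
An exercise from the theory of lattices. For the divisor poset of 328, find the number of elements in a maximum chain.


A chain is a totally ordered subset; we count the number of elements in a maximum chain.
Compute, for each element x, the size of the longest chain ending at x:
  1: 1
  2: 2
  41: 2
  4: 3
  8: 4
  82: 3
  ...
A maximum chain: 1 < 2 < 4 < 8 < 328
Number of elements in the longest chain: 5


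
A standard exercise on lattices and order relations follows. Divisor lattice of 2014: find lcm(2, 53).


In a divisor lattice, join = lcm (least common multiple).
gcd(2,53) = 1
lcm(2,53) = 2*53/gcd = 106/1 = 106


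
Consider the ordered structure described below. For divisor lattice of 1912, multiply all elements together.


Divisors of 1912: [1, 2, 4, 8, 239, 478, 956, 1912]
Product = n^(d(n)/2) = 1912^(8/2)
Product = 13364464193536


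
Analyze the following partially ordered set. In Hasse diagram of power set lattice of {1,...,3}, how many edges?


A cover relation a -< b holds when a < b with no c strictly between.
Cover relations:
  {} -< {1}
  {} -< {2}
  {} -< {3}
  {1} -< {1,2}
  {1} -< {1,3}
  {2} -< {1,2}
  {2} -< {2,3}
  {3} -< {1,3}
  ...4 more
Total: 12


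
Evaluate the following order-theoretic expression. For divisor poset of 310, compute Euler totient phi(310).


phi(n) = n * prod_{p|n} (1 - 1/p).
Prime divisors of 310: [2, 5, 31]
phi(310) = 310 * (1 - 1/2) * (1 - 1/5) * (1 - 1/31)
phi(310) = 120


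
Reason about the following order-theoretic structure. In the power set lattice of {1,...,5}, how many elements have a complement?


An element a is complemented if some b has a meet b = bottom, a join b = top.
every subset A has complement S\A, so all elements are complemented.
Complemented elements: {}, {1}, {2}, {3}, {4}, {5}, ... (26 more)
Count: 32


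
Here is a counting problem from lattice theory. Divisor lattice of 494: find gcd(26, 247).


In a divisor lattice, meet = gcd (greatest common divisor).
By Euclidean algorithm or factoring: gcd(26,247) = 13


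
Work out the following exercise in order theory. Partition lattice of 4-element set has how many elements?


B(n) = number of set partitions of an n-element set.
B(n) satisfies the recurrence: B(n+1) = sum_k C(n,k)*B(k).
B(4) = 15


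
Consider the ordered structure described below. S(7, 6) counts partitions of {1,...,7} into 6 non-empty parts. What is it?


S(n,k) = k*S(n-1,k) + S(n-1,k-1).
S(6,6) = 1, S(6,5) = 15
S(7,6) = 6*1 + 15 = 6 + 15
S(7,6) = 21


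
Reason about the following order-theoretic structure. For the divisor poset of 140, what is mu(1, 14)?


In a divisor lattice, mu(a,b) = mu(b/a) where mu is the classical Mobius function.
b/a = 14/1 = 14
Prime factorization of 14: primes [2, 7]
14 is squarefree with 2 prime factor(s), so mu(14) = (-1)^2 = 1


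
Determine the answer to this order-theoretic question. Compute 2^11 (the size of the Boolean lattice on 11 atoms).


Power set = 2^n.
2^11 = 2048


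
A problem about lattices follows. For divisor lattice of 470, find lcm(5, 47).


In a divisor lattice, join = lcm (least common multiple).
Compute lcm iteratively: start with first element, then lcm(current, next).
Elements: [5, 47]
lcm(5,47) = 235
Final lcm = 235


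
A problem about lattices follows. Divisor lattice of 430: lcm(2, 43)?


Join=lcm.
gcd(2,43)=1
lcm=86


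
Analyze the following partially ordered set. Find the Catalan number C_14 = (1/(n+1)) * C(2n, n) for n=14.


C(n) = C(2n, n) / (n+1).
C(28, 14) = 40116600
C(14) = 40116600 / 15 = 2674440


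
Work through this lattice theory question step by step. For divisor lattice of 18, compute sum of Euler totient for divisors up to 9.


Divisors of 18 up to 9: [1, 2, 3, 6, 9]
phi values: [1, 1, 2, 2, 6]
Sum = 12


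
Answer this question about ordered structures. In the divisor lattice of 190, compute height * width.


Height = length of longest chain minus 1; width = size of largest antichain.
A maximum chain: 1 | 19 | 95 | 190  (height 3).
A maximum antichain: {2, 5, 19}  (width 3).
Product = 3 * 3 = 9


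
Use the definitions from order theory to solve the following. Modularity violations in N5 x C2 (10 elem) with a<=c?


Modular law: if a <= c then a v (b ^ c) = (a v b) ^ c.
Check all triples (a,b,c) with a <= c among 10 elements.
  e.g. a=(a,0), b=(c,0), c=(b,0): lhs=(a,0) != rhs=(b,0)
  e.g. a=(a,0), b=(c,1), c=(b,0): lhs=(a,0) != rhs=(b,0)
Total violating triples: 6


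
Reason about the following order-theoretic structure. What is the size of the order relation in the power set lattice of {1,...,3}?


The order relation is {(a,b) : a <= b}, reflexive so it includes (a,a).
Examples: ({},{}), ({},{1,2}), ({},{1,2,3}), ({},{1,3}), ({},{1}), ...
Total ordered pairs: 27


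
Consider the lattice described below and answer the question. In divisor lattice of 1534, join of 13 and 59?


In a divisor lattice, join = lcm (least common multiple).
gcd(13,59) = 1
lcm(13,59) = 13*59/gcd = 767/1 = 767


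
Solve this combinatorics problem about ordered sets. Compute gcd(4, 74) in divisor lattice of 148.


In a divisor lattice, meet = gcd (greatest common divisor).
By Euclidean algorithm or factoring: gcd(4,74) = 2


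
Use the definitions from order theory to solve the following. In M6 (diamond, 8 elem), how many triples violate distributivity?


Distributive law: a ^ (b v c) = (a ^ b) v (a ^ c).
Check all 8^3 = 512 ordered triples (a,b,c).
  e.g. a=a1, b=a2, c=a3: lhs=a1 != rhs=0
  e.g. a=a1, b=a2, c=a4: lhs=a1 != rhs=0
Total violating triples: 120


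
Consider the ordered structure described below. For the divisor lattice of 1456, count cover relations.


A cover relation a -< b holds when a < b with no c strictly between.
Cover relations:
  1 -< 2
  1 -< 7
  1 -< 13
  2 -< 4
  2 -< 14
  2 -< 26
  4 -< 8
  4 -< 28
  ...28 more
Total: 36


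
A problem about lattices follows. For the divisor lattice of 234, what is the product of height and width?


Height = length of longest chain minus 1; width = size of largest antichain.
A maximum chain: 1 | 13 | 39 | 117 | 234  (height 4).
A maximum antichain: {6, 9, 26, 39}  (width 4).
Product = 4 * 4 = 16


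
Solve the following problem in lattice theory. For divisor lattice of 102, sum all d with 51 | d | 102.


Interval [51,102] in divisors of 102: [51, 102]
Sum = 153


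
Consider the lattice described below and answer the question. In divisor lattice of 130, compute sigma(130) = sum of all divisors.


sigma(n) = sum of divisors.
Divisors of 130: [1, 2, 5, 10, 13, 26, 65, 130]
Sum = 252


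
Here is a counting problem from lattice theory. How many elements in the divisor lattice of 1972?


Divisors of 1972: [1, 2, 4, 17, 29, 34, 58, 68, 116, 493, 986, 1972]
Count: 12


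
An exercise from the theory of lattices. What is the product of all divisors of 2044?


Divisors of 2044: [1, 2, 4, 7, 14, 28, 73, 146, 292, 511, 1022, 2044]
Product = n^(d(n)/2) = 2044^(12/2)
Product = 72926496312011001856


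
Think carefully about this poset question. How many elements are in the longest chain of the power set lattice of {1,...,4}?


A chain is a totally ordered subset; we count the number of elements in a maximum chain.
Compute, for each element x, the size of the longest chain ending at x:
  {}: 1
  {1}: 2
  {2}: 2
  {3}: 2
  {4}: 2
  {1,2}: 3
  ...
A maximum chain: {} < {1} < {1,2} < {1,2,3} < {1,2,3,4}
Number of elements in the longest chain: 5


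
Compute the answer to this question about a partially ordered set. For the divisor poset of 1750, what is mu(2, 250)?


In a divisor lattice, mu(a,b) = mu(b/a) where mu is the classical Mobius function.
b/a = 250/2 = 125
Prime factorization of 125: primes [5]
125 is not squarefree, so mu(125) = 0


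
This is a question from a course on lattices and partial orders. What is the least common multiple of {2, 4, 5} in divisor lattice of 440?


In a divisor lattice, join = lcm (least common multiple).
Compute lcm iteratively: start with first element, then lcm(current, next).
Elements: [2, 4, 5]
lcm(2,4) = 4
lcm(4,5) = 20
Final lcm = 20


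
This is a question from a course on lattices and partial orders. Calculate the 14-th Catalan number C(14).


C(n) = C(2n, n) / (n+1).
C(28, 14) = 40116600
C(14) = 40116600 / 15 = 2674440


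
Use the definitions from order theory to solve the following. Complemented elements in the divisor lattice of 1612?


An element a is complemented if some b has a meet b = bottom, a join b = top.
a is complemented iff gcd(a, n/a)=1, i.e. a is a unitary divisor of 1612.
Complemented elements: 1, 4, 13, 31, 52, 124, ... (2 more)
Count: 8


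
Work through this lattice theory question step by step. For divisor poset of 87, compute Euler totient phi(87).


phi(n) = n * prod_{p|n} (1 - 1/p).
Prime divisors of 87: [3, 29]
phi(87) = 87 * (1 - 1/3) * (1 - 1/29)
phi(87) = 56


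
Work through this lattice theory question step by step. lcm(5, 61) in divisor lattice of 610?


Join=lcm.
gcd(5,61)=1
lcm=305


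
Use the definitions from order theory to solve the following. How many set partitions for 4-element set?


B(n) = number of set partitions of an n-element set.
B(n) satisfies the recurrence: B(n+1) = sum_k C(n,k)*B(k).
B(4) = 15


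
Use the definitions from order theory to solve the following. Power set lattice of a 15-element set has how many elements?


Power set = 2^n.
2^15 = 32768


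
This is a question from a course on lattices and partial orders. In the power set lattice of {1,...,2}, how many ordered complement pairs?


Complement pair (a,b): a meet b = bottom, a join b = top.
Here: A intersect B = {} and A union B = {1,...,2}.
Pairs found: ({},{1,2}), ({1},{2}), ({2},{1}), ({1,2},{})
Total ordered pairs: 4


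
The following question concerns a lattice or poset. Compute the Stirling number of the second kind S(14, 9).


S(n,k) = k*S(n-1,k) + S(n-1,k-1).
S(13,9) = 359502, S(13,8) = 1899612
S(14,9) = 9*359502 + 1899612 = 3235518 + 1899612
S(14,9) = 5135130


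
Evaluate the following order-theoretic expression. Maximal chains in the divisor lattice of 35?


A maximal chain goes from the minimum element to a maximal element via cover relations.
Counting all min-to-max paths in the cover graph.
Total maximal chains: 2


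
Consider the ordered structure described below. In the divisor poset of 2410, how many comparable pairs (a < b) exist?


A comparable pair {a,b} has a < b or b < a in the order.
Count unordered pairs where one element is strictly below the other.
Examples: {1,2}, {1,5}, {1,10}, {1,241}, ...
Total comparable pairs: 19


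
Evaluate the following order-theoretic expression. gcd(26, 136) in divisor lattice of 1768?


Meet=gcd.
gcd(26,136)=2


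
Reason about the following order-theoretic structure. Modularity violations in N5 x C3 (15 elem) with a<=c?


Modular law: if a <= c then a v (b ^ c) = (a v b) ^ c.
Check all triples (a,b,c) with a <= c among 15 elements.
  e.g. a=(a,0), b=(c,0), c=(b,0): lhs=(a,0) != rhs=(b,0)
  e.g. a=(a,0), b=(c,1), c=(b,0): lhs=(a,0) != rhs=(b,0)
Total violating triples: 18


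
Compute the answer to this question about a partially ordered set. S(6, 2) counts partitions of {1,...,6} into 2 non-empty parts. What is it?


S(n,k) = k*S(n-1,k) + S(n-1,k-1).
S(5,2) = 15, S(5,1) = 1
S(6,2) = 2*15 + 1 = 30 + 1
S(6,2) = 31


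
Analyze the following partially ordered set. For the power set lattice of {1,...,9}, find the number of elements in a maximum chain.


A chain is a totally ordered subset; we count the number of elements in a maximum chain.
Compute, for each element x, the size of the longest chain ending at x:
  {}: 1
  {1}: 2
  {2}: 2
  {3}: 2
  {4}: 2
  {5}: 2
  ...
A maximum chain: {} < {1} < {1,2} < {1,2,3} < {1,2,3,4} < {1,2,3,4,5} < {1,2,3,4,5,6} < {1,2,3,4,5,6,7} < {1,2,3,4,5,6,7,8} < {1,2,3,4,5,6,7,8,9}
Number of elements in the longest chain: 10


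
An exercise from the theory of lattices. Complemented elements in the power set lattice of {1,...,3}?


An element a is complemented if some b has a meet b = bottom, a join b = top.
every subset A has complement S\A, so all elements are complemented.
Complemented elements: {}, {1}, {2}, {3}, {1,2}, {1,3}, ... (2 more)
Count: 8


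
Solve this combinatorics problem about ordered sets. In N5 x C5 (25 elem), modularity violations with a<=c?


Modular law: if a <= c then a v (b ^ c) = (a v b) ^ c.
Check all triples (a,b,c) with a <= c among 25 elements.
  e.g. a=(a,0), b=(c,0), c=(b,0): lhs=(a,0) != rhs=(b,0)
  e.g. a=(a,0), b=(c,1), c=(b,0): lhs=(a,0) != rhs=(b,0)
Total violating triples: 75


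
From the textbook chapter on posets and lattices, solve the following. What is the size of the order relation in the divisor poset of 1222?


The order relation is {(a,b) : a <= b}, reflexive so it includes (a,a).
Examples: (1,1), (1,1222), (1,13), (1,2), (1,26), ...
Total ordered pairs: 27


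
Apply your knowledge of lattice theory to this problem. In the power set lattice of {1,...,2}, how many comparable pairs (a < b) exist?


A comparable pair {a,b} has a < b or b < a in the order.
Count unordered pairs where one element is strictly below the other.
Examples: {{},{1}}, {{},{2}}, {{},{1,2}}, {{1},{1,2}}, ...
Total comparable pairs: 5


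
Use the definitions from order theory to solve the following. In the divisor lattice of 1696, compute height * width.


Height = length of longest chain minus 1; width = size of largest antichain.
A maximum chain: 1 | 53 | 106 | 212 | 424 | 848 | 1696  (height 6).
A maximum antichain: {2, 53}  (width 2).
Product = 6 * 2 = 12


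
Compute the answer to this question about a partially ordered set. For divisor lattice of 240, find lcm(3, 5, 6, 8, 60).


In a divisor lattice, join = lcm (least common multiple).
Compute lcm iteratively: start with first element, then lcm(current, next).
Elements: [3, 5, 6, 8, 60]
lcm(3,5) = 15
lcm(15,6) = 30
lcm(30,8) = 120
lcm(120,60) = 120
Final lcm = 120


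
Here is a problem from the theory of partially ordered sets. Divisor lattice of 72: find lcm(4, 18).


In a divisor lattice, join = lcm (least common multiple).
gcd(4,18) = 2
lcm(4,18) = 4*18/gcd = 72/2 = 36


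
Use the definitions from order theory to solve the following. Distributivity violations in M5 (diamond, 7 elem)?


Distributive law: a ^ (b v c) = (a ^ b) v (a ^ c).
Check all 7^3 = 343 ordered triples (a,b,c).
  e.g. a=a1, b=a2, c=a3: lhs=a1 != rhs=0
  e.g. a=a1, b=a2, c=a4: lhs=a1 != rhs=0
Total violating triples: 60


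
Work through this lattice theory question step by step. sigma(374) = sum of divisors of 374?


sigma(n) = sum of divisors.
Divisors of 374: [1, 2, 11, 17, 22, 34, 187, 374]
Sum = 648


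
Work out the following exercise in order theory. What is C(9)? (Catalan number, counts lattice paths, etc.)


C(n) = C(2n, n) / (n+1).
C(18, 9) = 48620
C(9) = 48620 / 10 = 4862


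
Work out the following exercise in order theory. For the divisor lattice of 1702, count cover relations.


A cover relation a -< b holds when a < b with no c strictly between.
Cover relations:
  1 -< 2
  1 -< 23
  1 -< 37
  2 -< 46
  2 -< 74
  23 -< 46
  23 -< 851
  37 -< 74
  ...4 more
Total: 12


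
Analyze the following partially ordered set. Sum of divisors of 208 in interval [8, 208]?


Interval [8,208] in divisors of 208: [8, 16, 104, 208]
Sum = 336


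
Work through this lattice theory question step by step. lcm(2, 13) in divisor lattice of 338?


Join=lcm.
gcd(2,13)=1
lcm=26


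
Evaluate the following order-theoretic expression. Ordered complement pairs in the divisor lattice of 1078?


Complement pair (a,b): a meet b = bottom, a join b = top.
Here: gcd(a,b)=1 and lcm(a,b)=1078, i.e. a*b=1078 with a,b coprime.
Pairs found: (1,1078), (2,539), (11,98), (22,49), ... (4 more)
Total ordered pairs: 8


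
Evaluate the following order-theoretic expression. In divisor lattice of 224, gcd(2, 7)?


Meet=gcd.
gcd(2,7)=1


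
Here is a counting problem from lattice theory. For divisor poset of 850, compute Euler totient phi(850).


phi(n) = n * prod_{p|n} (1 - 1/p).
Prime divisors of 850: [2, 5, 17]
phi(850) = 850 * (1 - 1/2) * (1 - 1/5) * (1 - 1/17)
phi(850) = 320


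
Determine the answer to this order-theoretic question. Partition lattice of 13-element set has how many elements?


B(n) = number of set partitions of an n-element set.
B(n) satisfies the recurrence: B(n+1) = sum_k C(n,k)*B(k).
B(13) = 27644437


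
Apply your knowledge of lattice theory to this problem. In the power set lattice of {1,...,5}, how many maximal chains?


A maximal chain goes from the minimum element to a maximal element via cover relations.
Counting all min-to-max paths in the cover graph.
Total maximal chains: 120


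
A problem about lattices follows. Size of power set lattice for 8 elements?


Power set = 2^n.
2^8 = 256


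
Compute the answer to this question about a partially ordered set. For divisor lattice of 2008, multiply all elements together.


Divisors of 2008: [1, 2, 4, 8, 251, 502, 1004, 2008]
Product = n^(d(n)/2) = 2008^(8/2)
Product = 16257540100096


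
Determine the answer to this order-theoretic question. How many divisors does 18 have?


Divisors of 18: [1, 2, 3, 6, 9, 18]
Count: 6


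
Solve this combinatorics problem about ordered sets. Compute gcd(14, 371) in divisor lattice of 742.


In a divisor lattice, meet = gcd (greatest common divisor).
By Euclidean algorithm or factoring: gcd(14,371) = 7


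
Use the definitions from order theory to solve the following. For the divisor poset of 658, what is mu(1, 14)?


In a divisor lattice, mu(a,b) = mu(b/a) where mu is the classical Mobius function.
b/a = 14/1 = 14
Prime factorization of 14: primes [2, 7]
14 is squarefree with 2 prime factor(s), so mu(14) = (-1)^2 = 1


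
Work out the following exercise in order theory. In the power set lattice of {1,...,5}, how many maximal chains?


A maximal chain goes from the minimum element to a maximal element via cover relations.
Counting all min-to-max paths in the cover graph.
Total maximal chains: 120


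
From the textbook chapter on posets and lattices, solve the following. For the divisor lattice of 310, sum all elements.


sigma(n) = sum of divisors.
Divisors of 310: [1, 2, 5, 10, 31, 62, 155, 310]
Sum = 576


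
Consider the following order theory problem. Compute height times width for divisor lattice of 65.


Height = length of longest chain minus 1; width = size of largest antichain.
A maximum chain: 1 | 13 | 65  (height 2).
A maximum antichain: {5, 13}  (width 2).
Product = 2 * 2 = 4


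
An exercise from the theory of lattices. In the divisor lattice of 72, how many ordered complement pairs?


Complement pair (a,b): a meet b = bottom, a join b = top.
Here: gcd(a,b)=1 and lcm(a,b)=72, i.e. a*b=72 with a,b coprime.
Pairs found: (1,72), (8,9), (9,8), (72,1)
Total ordered pairs: 4


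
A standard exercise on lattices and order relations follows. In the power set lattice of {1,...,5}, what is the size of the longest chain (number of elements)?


A chain is a totally ordered subset; we count the number of elements in a maximum chain.
Compute, for each element x, the size of the longest chain ending at x:
  {}: 1
  {1}: 2
  {2}: 2
  {3}: 2
  {4}: 2
  {5}: 2
  ...
A maximum chain: {} < {1} < {1,2} < {1,2,3} < {1,2,3,4} < {1,2,3,4,5}
Number of elements in the longest chain: 6


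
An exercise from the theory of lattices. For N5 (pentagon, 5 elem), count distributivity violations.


Distributive law: a ^ (b v c) = (a ^ b) v (a ^ c).
Check all 5^3 = 125 ordered triples (a,b,c).
  e.g. a=b, b=a, c=c: lhs=b != rhs=a
  e.g. a=b, b=c, c=a: lhs=b != rhs=a
Total violating triples: 2


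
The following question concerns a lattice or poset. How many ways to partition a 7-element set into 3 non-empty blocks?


S(n,k) = k*S(n-1,k) + S(n-1,k-1).
S(6,3) = 90, S(6,2) = 31
S(7,3) = 3*90 + 31 = 270 + 31
S(7,3) = 301


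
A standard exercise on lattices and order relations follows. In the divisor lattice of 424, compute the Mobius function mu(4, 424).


In a divisor lattice, mu(a,b) = mu(b/a) where mu is the classical Mobius function.
b/a = 424/4 = 106
Prime factorization of 106: primes [2, 53]
106 is squarefree with 2 prime factor(s), so mu(106) = (-1)^2 = 1


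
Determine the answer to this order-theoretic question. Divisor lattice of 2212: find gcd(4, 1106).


In a divisor lattice, meet = gcd (greatest common divisor).
By Euclidean algorithm or factoring: gcd(4,1106) = 2


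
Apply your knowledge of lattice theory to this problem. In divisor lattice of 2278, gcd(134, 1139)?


Meet=gcd.
gcd(134,1139)=67


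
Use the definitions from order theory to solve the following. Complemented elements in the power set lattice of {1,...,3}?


An element a is complemented if some b has a meet b = bottom, a join b = top.
every subset A has complement S\A, so all elements are complemented.
Complemented elements: {}, {1}, {2}, {3}, {1,2}, {1,3}, ... (2 more)
Count: 8


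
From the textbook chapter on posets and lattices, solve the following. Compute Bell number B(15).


B(n) = number of set partitions of an n-element set.
B(n) satisfies the recurrence: B(n+1) = sum_k C(n,k)*B(k).
B(15) = 1382958545


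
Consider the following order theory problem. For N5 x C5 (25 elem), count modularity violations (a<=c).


Modular law: if a <= c then a v (b ^ c) = (a v b) ^ c.
Check all triples (a,b,c) with a <= c among 25 elements.
  e.g. a=(a,0), b=(c,0), c=(b,0): lhs=(a,0) != rhs=(b,0)
  e.g. a=(a,0), b=(c,1), c=(b,0): lhs=(a,0) != rhs=(b,0)
Total violating triples: 75


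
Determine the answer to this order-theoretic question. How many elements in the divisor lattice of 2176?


Divisors of 2176: [1, 2, 4, 8, 16, 17, 32, 34, 64, 68, 128, 136, 272, 544, 1088, 2176]
Count: 16


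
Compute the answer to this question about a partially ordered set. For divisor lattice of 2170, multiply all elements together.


Divisors of 2170: [1, 2, 5, 7, 10, 14, 31, 35, 62, 70, 155, 217, 310, 434, 1085, 2170]
Product = n^(d(n)/2) = 2170^(16/2)
Product = 491674710553091424100000000


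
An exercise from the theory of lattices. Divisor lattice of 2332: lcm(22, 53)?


Join=lcm.
gcd(22,53)=1
lcm=1166


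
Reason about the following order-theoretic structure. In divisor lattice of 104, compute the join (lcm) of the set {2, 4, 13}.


In a divisor lattice, join = lcm (least common multiple).
Compute lcm iteratively: start with first element, then lcm(current, next).
Elements: [2, 4, 13]
lcm(2,4) = 4
lcm(4,13) = 52
Final lcm = 52


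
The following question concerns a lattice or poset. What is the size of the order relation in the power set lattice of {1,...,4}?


The order relation is {(a,b) : a <= b}, reflexive so it includes (a,a).
Examples: ({},{}), ({},{1,2}), ({},{1,2,3}), ({},{1,2,3,4}), ({},{1,2,4}), ...
Total ordered pairs: 81


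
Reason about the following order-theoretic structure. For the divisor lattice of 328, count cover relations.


A cover relation a -< b holds when a < b with no c strictly between.
Cover relations:
  1 -< 2
  1 -< 41
  2 -< 4
  2 -< 82
  4 -< 8
  4 -< 164
  8 -< 328
  41 -< 82
  ...2 more
Total: 10


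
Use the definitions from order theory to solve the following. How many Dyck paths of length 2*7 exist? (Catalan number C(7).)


C(n) = C(2n, n) / (n+1).
C(14, 7) = 3432
C(7) = 3432 / 8 = 429


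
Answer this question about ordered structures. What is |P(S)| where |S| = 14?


Power set = 2^n.
2^14 = 16384


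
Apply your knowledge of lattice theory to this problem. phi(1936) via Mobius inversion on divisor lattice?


phi(n) = n * prod_{p|n} (1 - 1/p).
Prime divisors of 1936: [2, 11]
phi(1936) = 1936 * (1 - 1/2) * (1 - 1/11)
phi(1936) = 880


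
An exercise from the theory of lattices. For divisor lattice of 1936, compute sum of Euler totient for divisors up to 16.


Divisors of 1936 up to 16: [1, 2, 4, 8, 11, 16]
phi values: [1, 1, 2, 4, 10, 8]
Sum = 26


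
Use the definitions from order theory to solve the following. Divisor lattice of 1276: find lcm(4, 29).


In a divisor lattice, join = lcm (least common multiple).
gcd(4,29) = 1
lcm(4,29) = 4*29/gcd = 116/1 = 116


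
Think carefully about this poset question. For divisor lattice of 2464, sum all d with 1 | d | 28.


Interval [1,28] in divisors of 2464: [1, 2, 4, 7, 14, 28]
Sum = 56


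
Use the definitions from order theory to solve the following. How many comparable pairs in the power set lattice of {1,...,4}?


A comparable pair {a,b} has a < b or b < a in the order.
Count unordered pairs where one element is strictly below the other.
Examples: {{},{1}}, {{},{2}}, {{},{3}}, {{},{4}}, ...
Total comparable pairs: 65


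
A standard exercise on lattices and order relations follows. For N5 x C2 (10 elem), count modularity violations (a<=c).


Modular law: if a <= c then a v (b ^ c) = (a v b) ^ c.
Check all triples (a,b,c) with a <= c among 10 elements.
  e.g. a=(a,0), b=(c,0), c=(b,0): lhs=(a,0) != rhs=(b,0)
  e.g. a=(a,0), b=(c,1), c=(b,0): lhs=(a,0) != rhs=(b,0)
Total violating triples: 6


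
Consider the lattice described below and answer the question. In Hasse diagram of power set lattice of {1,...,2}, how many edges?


A cover relation a -< b holds when a < b with no c strictly between.
Cover relations:
  {} -< {1}
  {} -< {2}
  {1} -< {1,2}
  {2} -< {1,2}
Total: 4


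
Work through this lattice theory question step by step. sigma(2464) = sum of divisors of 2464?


sigma(n) = sum of divisors.
Divisors of 2464: [1, 2, 4, 7, 8, 11, 14, 16, 22, 28, 32, 44, 56, 77, 88, 112, 154, 176, 224, 308, 352, 616, 1232, 2464]
Sum = 6048


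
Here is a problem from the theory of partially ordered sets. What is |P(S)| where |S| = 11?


Power set = 2^n.
2^11 = 2048


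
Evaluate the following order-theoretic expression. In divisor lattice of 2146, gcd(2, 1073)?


Meet=gcd.
gcd(2,1073)=1


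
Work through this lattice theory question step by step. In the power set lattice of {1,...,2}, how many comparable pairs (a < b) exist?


A comparable pair {a,b} has a < b or b < a in the order.
Count unordered pairs where one element is strictly below the other.
Examples: {{},{1}}, {{},{2}}, {{},{1,2}}, {{1},{1,2}}, ...
Total comparable pairs: 5


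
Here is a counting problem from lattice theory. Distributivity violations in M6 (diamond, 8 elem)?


Distributive law: a ^ (b v c) = (a ^ b) v (a ^ c).
Check all 8^3 = 512 ordered triples (a,b,c).
  e.g. a=a1, b=a2, c=a3: lhs=a1 != rhs=0
  e.g. a=a1, b=a2, c=a4: lhs=a1 != rhs=0
Total violating triples: 120


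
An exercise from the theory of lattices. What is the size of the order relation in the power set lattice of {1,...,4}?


The order relation is {(a,b) : a <= b}, reflexive so it includes (a,a).
Examples: ({},{}), ({},{1,2}), ({},{1,2,3}), ({},{1,2,3,4}), ({},{1,2,4}), ...
Total ordered pairs: 81


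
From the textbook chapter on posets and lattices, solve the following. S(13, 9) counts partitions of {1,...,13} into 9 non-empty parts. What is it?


S(n,k) = k*S(n-1,k) + S(n-1,k-1).
S(12,9) = 22275, S(12,8) = 159027
S(13,9) = 9*22275 + 159027 = 200475 + 159027
S(13,9) = 359502


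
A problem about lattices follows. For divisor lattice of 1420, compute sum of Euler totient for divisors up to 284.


Divisors of 1420 up to 284: [1, 2, 4, 5, 10, 20, 71, 142, 284]
phi values: [1, 1, 2, 4, 4, 8, 70, 70, 140]
Sum = 300


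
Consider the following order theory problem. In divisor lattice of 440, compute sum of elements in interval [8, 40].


Interval [8,40] in divisors of 440: [8, 40]
Sum = 48


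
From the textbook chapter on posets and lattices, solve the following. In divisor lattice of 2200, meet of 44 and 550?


In a divisor lattice, meet = gcd (greatest common divisor).
By Euclidean algorithm or factoring: gcd(44,550) = 22


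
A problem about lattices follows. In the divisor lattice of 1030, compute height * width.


Height = length of longest chain minus 1; width = size of largest antichain.
A maximum chain: 1 | 103 | 515 | 1030  (height 3).
A maximum antichain: {2, 5, 103}  (width 3).
Product = 3 * 3 = 9


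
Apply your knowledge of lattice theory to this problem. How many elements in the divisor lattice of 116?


Divisors of 116: [1, 2, 4, 29, 58, 116]
Count: 6


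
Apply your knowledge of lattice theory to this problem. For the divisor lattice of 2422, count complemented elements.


An element a is complemented if some b has a meet b = bottom, a join b = top.
a is complemented iff gcd(a, n/a)=1, i.e. a is a unitary divisor of 2422.
Complemented elements: 1, 2, 7, 14, 173, 346, ... (2 more)
Count: 8


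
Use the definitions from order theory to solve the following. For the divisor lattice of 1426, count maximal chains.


A maximal chain goes from the minimum element to a maximal element via cover relations.
Counting all min-to-max paths in the cover graph.
Total maximal chains: 6


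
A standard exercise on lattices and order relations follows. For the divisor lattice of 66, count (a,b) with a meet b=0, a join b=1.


Complement pair (a,b): a meet b = bottom, a join b = top.
Here: gcd(a,b)=1 and lcm(a,b)=66, i.e. a*b=66 with a,b coprime.
Pairs found: (1,66), (2,33), (3,22), (6,11), ... (4 more)
Total ordered pairs: 8


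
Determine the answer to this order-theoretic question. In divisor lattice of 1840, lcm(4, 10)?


Join=lcm.
gcd(4,10)=2
lcm=20


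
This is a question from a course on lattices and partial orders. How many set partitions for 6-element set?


B(n) = number of set partitions of an n-element set.
B(n) satisfies the recurrence: B(n+1) = sum_k C(n,k)*B(k).
B(6) = 203


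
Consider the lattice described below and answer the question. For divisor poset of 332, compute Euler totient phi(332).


phi(n) = n * prod_{p|n} (1 - 1/p).
Prime divisors of 332: [2, 83]
phi(332) = 332 * (1 - 1/2) * (1 - 1/83)
phi(332) = 164


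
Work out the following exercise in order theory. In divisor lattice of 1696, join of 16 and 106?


In a divisor lattice, join = lcm (least common multiple).
gcd(16,106) = 2
lcm(16,106) = 16*106/gcd = 1696/2 = 848


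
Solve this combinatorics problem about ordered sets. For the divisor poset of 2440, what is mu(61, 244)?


In a divisor lattice, mu(a,b) = mu(b/a) where mu is the classical Mobius function.
b/a = 244/61 = 4
Prime factorization of 4: primes [2]
4 is not squarefree, so mu(4) = 0


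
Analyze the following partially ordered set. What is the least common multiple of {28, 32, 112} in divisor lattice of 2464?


In a divisor lattice, join = lcm (least common multiple).
Compute lcm iteratively: start with first element, then lcm(current, next).
Elements: [28, 32, 112]
lcm(28,32) = 224
lcm(224,112) = 224
Final lcm = 224


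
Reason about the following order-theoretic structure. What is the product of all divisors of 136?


Divisors of 136: [1, 2, 4, 8, 17, 34, 68, 136]
Product = n^(d(n)/2) = 136^(8/2)
Product = 342102016


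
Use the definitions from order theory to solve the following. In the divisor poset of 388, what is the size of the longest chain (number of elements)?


A chain is a totally ordered subset; we count the number of elements in a maximum chain.
Compute, for each element x, the size of the longest chain ending at x:
  1: 1
  2: 2
  97: 2
  4: 3
  194: 3
  388: 4
A maximum chain: 1 < 2 < 4 < 388
Number of elements in the longest chain: 4


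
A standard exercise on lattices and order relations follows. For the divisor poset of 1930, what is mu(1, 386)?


In a divisor lattice, mu(a,b) = mu(b/a) where mu is the classical Mobius function.
b/a = 386/1 = 386
Prime factorization of 386: primes [2, 193]
386 is squarefree with 2 prime factor(s), so mu(386) = (-1)^2 = 1


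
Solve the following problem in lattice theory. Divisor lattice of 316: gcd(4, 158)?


Meet=gcd.
gcd(4,158)=2


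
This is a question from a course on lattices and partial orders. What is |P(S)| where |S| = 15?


Power set = 2^n.
2^15 = 32768


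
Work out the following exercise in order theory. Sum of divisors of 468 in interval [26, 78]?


Interval [26,78] in divisors of 468: [26, 78]
Sum = 104


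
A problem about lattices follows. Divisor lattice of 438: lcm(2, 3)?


Join=lcm.
gcd(2,3)=1
lcm=6


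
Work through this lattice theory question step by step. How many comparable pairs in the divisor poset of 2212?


A comparable pair {a,b} has a < b or b < a in the order.
Count unordered pairs where one element is strictly below the other.
Examples: {1,2}, {1,4}, {1,7}, {1,14}, ...
Total comparable pairs: 42


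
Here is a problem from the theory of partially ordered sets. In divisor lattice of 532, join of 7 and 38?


In a divisor lattice, join = lcm (least common multiple).
gcd(7,38) = 1
lcm(7,38) = 7*38/gcd = 266/1 = 266


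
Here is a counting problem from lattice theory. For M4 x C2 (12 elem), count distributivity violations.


Distributive law: a ^ (b v c) = (a ^ b) v (a ^ c).
Check all 12^3 = 1728 ordered triples (a,b,c).
  e.g. a=(a1,0), b=(a2,0), c=(a3,0): lhs=(a1,0) != rhs=(0,0)
  e.g. a=(a1,0), b=(a2,0), c=(a3,1): lhs=(a1,0) != rhs=(0,0)
Total violating triples: 192


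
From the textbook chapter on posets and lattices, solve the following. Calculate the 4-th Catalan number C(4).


C(n) = C(2n, n) / (n+1).
C(8, 4) = 70
C(4) = 70 / 5 = 14


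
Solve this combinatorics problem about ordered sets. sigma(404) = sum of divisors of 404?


sigma(n) = sum of divisors.
Divisors of 404: [1, 2, 4, 101, 202, 404]
Sum = 714


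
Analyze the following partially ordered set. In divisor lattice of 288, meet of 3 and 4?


In a divisor lattice, meet = gcd (greatest common divisor).
By Euclidean algorithm or factoring: gcd(3,4) = 1


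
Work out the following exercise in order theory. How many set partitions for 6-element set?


B(n) = number of set partitions of an n-element set.
B(n) satisfies the recurrence: B(n+1) = sum_k C(n,k)*B(k).
B(6) = 203


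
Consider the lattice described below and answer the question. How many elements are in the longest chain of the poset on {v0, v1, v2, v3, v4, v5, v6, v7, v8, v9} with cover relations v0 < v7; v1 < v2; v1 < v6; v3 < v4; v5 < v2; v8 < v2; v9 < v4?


A chain is a totally ordered subset; we count the number of elements in a maximum chain.
Compute, for each element x, the size of the longest chain ending at x:
  v0: 1
  v1: 1
  v3: 1
  v5: 1
  v8: 1
  v9: 1
  ...
A maximum chain: v1 < v2
Number of elements in the longest chain: 2
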